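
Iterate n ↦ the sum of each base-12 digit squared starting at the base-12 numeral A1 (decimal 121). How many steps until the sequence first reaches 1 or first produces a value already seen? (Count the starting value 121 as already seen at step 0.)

7

121 = (10,1)_12 → 10² + 1² = 100 + 1 = 101
101 = (8,5)_12 → 8² + 5² = 64 + 25 = 89
89 = (7,5)_12 → 7² + 5² = 49 + 25 = 74
74 = (6,2)_12 → 6² + 2² = 36 + 4 = 40
40 = (3,4)_12 → 3² + 4² = 9 + 16 = 25
25 = (2,1)_12 → 2² + 1² = 4 + 1 = 5
5 = (5)_12 → 5² = 25  — 25 repeats.
That took 7 steps.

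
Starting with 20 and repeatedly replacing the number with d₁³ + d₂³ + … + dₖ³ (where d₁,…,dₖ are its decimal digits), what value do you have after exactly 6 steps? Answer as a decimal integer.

20 → 2³ + 0³ = 8 + 0 = 8
8 → 8³ = 512
512 → 5³ + 1³ + 2³ = 125 + 1 + 8 = 134
134 → 1³ + 3³ + 4³ = 1 + 27 + 64 = 92
92 → 9³ + 2³ = 729 + 8 = 737
737 → 7³ + 3³ + 7³ = 343 + 27 + 343 = 713

713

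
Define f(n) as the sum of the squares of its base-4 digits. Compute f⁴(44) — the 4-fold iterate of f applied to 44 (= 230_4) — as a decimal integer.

4

44 = (2,3,0)_4 → 2² + 3² + 0² = 13
13 = (3,1)_4 → 3² + 1² = 10
10 = (2,2)_4 → 2² + 2² = 8
8 = (2,0)_4 → 2² + 0² = 4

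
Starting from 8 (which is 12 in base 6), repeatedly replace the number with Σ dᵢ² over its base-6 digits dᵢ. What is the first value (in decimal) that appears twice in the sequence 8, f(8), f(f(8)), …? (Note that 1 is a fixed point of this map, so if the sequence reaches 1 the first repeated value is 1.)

5

8 = (1,2)_6 → 1² + 2² = 1 + 4 = 5
5 = (5)_6 → 5² = 25
25 = (4,1)_6 → 4² + 1² = 16 + 1 = 17
17 = (2,5)_6 → 2² + 5² = 4 + 25 = 29
29 = (4,5)_6 → 4² + 5² = 16 + 25 = 41
41 = (1,0,5)_6 → 1² + 0² + 5² = 1 + 0 + 25 = 26
26 = (4,2)_6 → 4² + 2² = 16 + 4 = 20
20 = (3,2)_6 → 3² + 2² = 9 + 4 = 13
13 = (2,1)_6 → 2² + 1² = 4 + 1 = 5  — 5 already appeared earlier.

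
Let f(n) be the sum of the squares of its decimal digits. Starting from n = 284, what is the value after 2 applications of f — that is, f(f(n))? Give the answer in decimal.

80

284 → 2² + 8² + 4² = 4 + 64 + 16 = 84
84 → 8² + 4² = 64 + 16 = 80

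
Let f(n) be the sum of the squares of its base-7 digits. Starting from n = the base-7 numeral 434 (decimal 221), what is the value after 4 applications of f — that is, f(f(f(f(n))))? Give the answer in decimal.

221 = (4,3,4)_7 → 4² + 3² + 4² = 41
41 = (5,6)_7 → 5² + 6² = 61
61 = (1,1,5)_7 → 1² + 1² + 5² = 27
27 = (3,6)_7 → 3² + 6² = 45

45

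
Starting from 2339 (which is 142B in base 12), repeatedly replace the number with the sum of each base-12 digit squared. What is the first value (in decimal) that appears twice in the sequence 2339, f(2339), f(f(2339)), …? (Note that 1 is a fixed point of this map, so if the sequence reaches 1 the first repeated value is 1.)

29

2339 = (1,4,2,11)_12 → 142
142 = (11,10)_12 → 221
221 = (1,6,5)_12 → 62
62 = (5,2)_12 → 29
29 = (2,5)_12 → 29  — 29 already appeared earlier.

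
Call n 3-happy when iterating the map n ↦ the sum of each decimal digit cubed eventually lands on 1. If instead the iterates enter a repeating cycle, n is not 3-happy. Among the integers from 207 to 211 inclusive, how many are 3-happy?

1

207: 207 → 351 → 153 → 153  — not 3-happy
208: 208 → 520 → 133 → 55 → 250 → 133  — not 3-happy
209: 209 → 737 → 713 → 371 → 371  — not 3-happy
210: 210 → 9 → 729 → 1080 → 513 → 153 → 153  — not 3-happy
211: 211 → 10 → 1  — 3-happy
3-happy: 211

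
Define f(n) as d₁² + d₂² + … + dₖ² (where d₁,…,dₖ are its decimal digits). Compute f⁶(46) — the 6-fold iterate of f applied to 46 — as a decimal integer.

42

46 → 4² + 6² = 16 + 36 = 52
52 → 5² + 2² = 25 + 4 = 29
29 → 2² + 9² = 4 + 81 = 85
85 → 8² + 5² = 64 + 25 = 89
89 → 8² + 9² = 64 + 81 = 145
145 → 1² + 4² + 5² = 1 + 16 + 25 = 42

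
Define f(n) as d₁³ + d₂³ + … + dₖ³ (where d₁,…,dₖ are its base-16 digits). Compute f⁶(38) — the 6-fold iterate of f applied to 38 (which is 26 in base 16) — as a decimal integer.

560

38 = (2,6)_16 → 2³ + 6³ = 8 + 216 = 224
224 = (14,0)_16 → 14³ + 0³ = 2744 + 0 = 2744
2744 = (10,11,8)_16 → 10³ + 11³ + 8³ = 1000 + 1331 + 512 = 2843
2843 = (11,1,11)_16 → 11³ + 1³ + 11³ = 1331 + 1 + 1331 = 2663
2663 = (10,6,7)_16 → 10³ + 6³ + 7³ = 1000 + 216 + 343 = 1559
1559 = (6,1,7)_16 → 6³ + 1³ + 7³ = 216 + 1 + 343 = 560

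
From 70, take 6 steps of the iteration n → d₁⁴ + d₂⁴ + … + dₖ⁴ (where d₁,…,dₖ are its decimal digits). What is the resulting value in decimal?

70 → 2401
2401 → 273
273 → 2498
2498 → 10929
10929 → 13139
13139 → 6725

6725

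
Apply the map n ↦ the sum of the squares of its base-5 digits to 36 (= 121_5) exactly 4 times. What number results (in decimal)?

16

36 = (1,2,1)_5 → 6
6 = (1,1)_5 → 2
2 = (2)_5 → 4
4 = (4)_5 → 16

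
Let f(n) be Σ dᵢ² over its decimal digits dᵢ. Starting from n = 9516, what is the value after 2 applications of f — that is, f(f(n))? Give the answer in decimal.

26

9516 → 9² + 5² + 1² + 6² = 81 + 25 + 1 + 36 = 143
143 → 1² + 4² + 3² = 1 + 16 + 9 = 26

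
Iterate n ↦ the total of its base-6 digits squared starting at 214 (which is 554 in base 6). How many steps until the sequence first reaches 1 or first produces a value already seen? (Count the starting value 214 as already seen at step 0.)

214 = (5,5,4)_6 → 5² + 5² + 4² = 25 + 25 + 16 = 66
66 = (1,5,0)_6 → 1² + 5² + 0² = 1 + 25 + 0 = 26
26 = (4,2)_6 → 4² + 2² = 16 + 4 = 20
20 = (3,2)_6 → 3² + 2² = 9 + 4 = 13
13 = (2,1)_6 → 2² + 1² = 4 + 1 = 5
5 = (5)_6 → 5² = 25
25 = (4,1)_6 → 4² + 1² = 16 + 1 = 17
17 = (2,5)_6 → 2² + 5² = 4 + 25 = 29
29 = (4,5)_6 → 4² + 5² = 16 + 25 = 41
41 = (1,0,5)_6 → 1² + 0² + 5² = 1 + 0 + 25 = 26  — 26 repeats.
That took 10 steps.

10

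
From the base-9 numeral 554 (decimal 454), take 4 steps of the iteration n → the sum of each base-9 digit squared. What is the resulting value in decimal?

454 = (5,5,4)_9 → 5² + 5² + 4² = 66
66 = (7,3)_9 → 7² + 3² = 58
58 = (6,4)_9 → 6² + 4² = 52
52 = (5,7)_9 → 5² + 7² = 74

74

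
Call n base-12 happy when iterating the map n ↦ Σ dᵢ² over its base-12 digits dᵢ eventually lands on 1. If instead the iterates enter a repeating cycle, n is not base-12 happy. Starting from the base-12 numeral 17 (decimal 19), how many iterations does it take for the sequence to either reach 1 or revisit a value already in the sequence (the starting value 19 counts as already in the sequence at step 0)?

4

19 = (1,7)_12 → 1² + 7² = 1 + 49 = 50
50 = (4,2)_12 → 4² + 2² = 16 + 4 = 20
20 = (1,8)_12 → 1² + 8² = 1 + 64 = 65
65 = (5,5)_12 → 5² + 5² = 25 + 25 = 50  — 50 repeats.
That took 4 steps.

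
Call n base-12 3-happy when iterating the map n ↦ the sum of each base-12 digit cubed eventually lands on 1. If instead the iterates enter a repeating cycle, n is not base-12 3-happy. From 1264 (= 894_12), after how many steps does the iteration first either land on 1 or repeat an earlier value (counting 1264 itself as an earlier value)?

12

1264 = (8,9,4)_12 → 8³ + 9³ + 4³ = 1305
1305 = (9,0,9)_12 → 9³ + 0³ + 9³ = 1458
1458 = (10,1,6)_12 → 10³ + 1³ + 6³ = 1217
1217 = (8,5,5)_12 → 8³ + 5³ + 5³ = 762
762 = (5,3,6)_12 → 5³ + 3³ + 6³ = 368
368 = (2,6,8)_12 → 2³ + 6³ + 8³ = 736
736 = (5,1,4)_12 → 5³ + 1³ + 4³ = 190
190 = (1,3,10)_12 → 1³ + 3³ + 10³ = 1028
1028 = (7,1,8)_12 → 7³ + 1³ + 8³ = 856
856 = (5,11,4)_12 → 5³ + 11³ + 4³ = 1520
1520 = (10,6,8)_12 → 10³ + 6³ + 8³ = 1728
1728 = (1,0,0,0)_12 → 1³ + 0³ + 0³ + 0³ = 1  — reached 1.
That took 12 steps.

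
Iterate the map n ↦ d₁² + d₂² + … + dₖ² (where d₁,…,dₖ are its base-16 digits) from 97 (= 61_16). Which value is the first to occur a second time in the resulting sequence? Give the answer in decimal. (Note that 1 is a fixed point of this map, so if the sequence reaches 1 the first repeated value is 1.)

97 = (6,1)_16 → 6² + 1² = 36 + 1 = 37
37 = (2,5)_16 → 2² + 5² = 4 + 25 = 29
29 = (1,13)_16 → 1² + 13² = 1 + 169 = 170
170 = (10,10)_16 → 10² + 10² = 100 + 100 = 200
200 = (12,8)_16 → 12² + 8² = 144 + 64 = 208
208 = (13,0)_16 → 13² + 0² = 169 + 0 = 169
169 = (10,9)_16 → 10² + 9² = 100 + 81 = 181
181 = (11,5)_16 → 11² + 5² = 121 + 25 = 146
146 = (9,2)_16 → 9² + 2² = 81 + 4 = 85
85 = (5,5)_16 → 5² + 5² = 25 + 25 = 50
50 = (3,2)_16 → 3² + 2² = 9 + 4 = 13
13 = (13)_16 → 13² = 169  — 169 already appeared earlier.

169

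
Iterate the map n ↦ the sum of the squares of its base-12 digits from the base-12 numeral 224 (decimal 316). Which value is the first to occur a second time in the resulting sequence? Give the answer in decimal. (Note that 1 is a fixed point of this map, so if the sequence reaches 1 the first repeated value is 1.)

316 = (2,2,4)_12 → 2² + 2² + 4² = 4 + 4 + 16 = 24
24 = (2,0)_12 → 2² + 0² = 4 + 0 = 4
4 = (4)_12 → 4² = 16
16 = (1,4)_12 → 1² + 4² = 1 + 16 = 17
17 = (1,5)_12 → 1² + 5² = 1 + 25 = 26
26 = (2,2)_12 → 2² + 2² = 4 + 4 = 8
8 = (8)_12 → 8² = 64
64 = (5,4)_12 → 5² + 4² = 25 + 16 = 41
41 = (3,5)_12 → 3² + 5² = 9 + 25 = 34
34 = (2,10)_12 → 2² + 10² = 4 + 100 = 104
104 = (8,8)_12 → 8² + 8² = 64 + 64 = 128
128 = (10,8)_12 → 10² + 8² = 100 + 64 = 164
164 = (1,1,8)_12 → 1² + 1² + 8² = 1 + 1 + 64 = 66
66 = (5,6)_12 → 5² + 6² = 25 + 36 = 61
61 = (5,1)_12 → 5² + 1² = 25 + 1 = 26  — 26 already appeared earlier.

26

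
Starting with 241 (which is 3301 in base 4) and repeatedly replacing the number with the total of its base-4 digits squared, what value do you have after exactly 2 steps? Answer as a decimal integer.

10

241 = (3,3,0,1)_4 → 3² + 3² + 0² + 1² = 9 + 9 + 0 + 1 = 19
19 = (1,0,3)_4 → 1² + 0² + 3² = 1 + 0 + 9 = 10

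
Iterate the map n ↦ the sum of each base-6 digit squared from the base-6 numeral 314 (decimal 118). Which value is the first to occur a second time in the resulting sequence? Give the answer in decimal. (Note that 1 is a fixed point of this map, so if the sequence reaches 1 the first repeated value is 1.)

118 = (3,1,4)_6 → 26
26 = (4,2)_6 → 20
20 = (3,2)_6 → 13
13 = (2,1)_6 → 5
5 = (5)_6 → 25
25 = (4,1)_6 → 17
17 = (2,5)_6 → 29
29 = (4,5)_6 → 41
41 = (1,0,5)_6 → 26  — 26 already appeared earlier.

26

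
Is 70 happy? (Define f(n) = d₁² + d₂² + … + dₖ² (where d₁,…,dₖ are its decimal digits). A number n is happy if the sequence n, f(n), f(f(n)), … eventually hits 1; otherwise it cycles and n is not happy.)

70 → 7² + 0² = 49 + 0 = 49
49 → 4² + 9² = 16 + 81 = 97
97 → 9² + 7² = 81 + 49 = 130
130 → 1² + 3² + 0² = 1 + 9 + 0 = 10
10 → 1² + 0² = 1 + 0 = 1  — reached 1.

happy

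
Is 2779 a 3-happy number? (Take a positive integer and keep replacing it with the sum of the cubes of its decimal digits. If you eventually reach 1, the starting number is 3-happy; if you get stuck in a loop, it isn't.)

3-happy

2779 → 2³ + 7³ + 7³ + 9³ = 1423
1423 → 1³ + 4³ + 2³ + 3³ = 100
100 → 1³ + 0³ + 0³ = 1  — reached 1.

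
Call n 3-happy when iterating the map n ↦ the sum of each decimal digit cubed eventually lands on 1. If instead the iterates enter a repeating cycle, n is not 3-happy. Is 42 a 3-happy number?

not 3-happy

42 → 72
72 → 351
351 → 153
153 → 153  — 153 already seen; the sequence cycles without reaching 1.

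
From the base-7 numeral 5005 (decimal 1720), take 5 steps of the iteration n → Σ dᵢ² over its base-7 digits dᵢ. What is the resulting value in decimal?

1720 = (5,0,0,5)_7 → 5² + 0² + 0² + 5² = 50
50 = (1,0,1)_7 → 1² + 0² + 1² = 2
2 = (2)_7 → 2² = 4
4 = (4)_7 → 4² = 16
16 = (2,2)_7 → 2² + 2² = 8

8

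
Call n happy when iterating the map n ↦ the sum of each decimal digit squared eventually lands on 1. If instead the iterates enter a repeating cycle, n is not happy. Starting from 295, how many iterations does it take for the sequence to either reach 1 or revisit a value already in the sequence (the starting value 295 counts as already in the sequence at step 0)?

295 → 2² + 9² + 5² = 110
110 → 1² + 1² + 0² = 2
2 → 2² = 4
4 → 4² = 16
16 → 1² + 6² = 37
37 → 3² + 7² = 58
58 → 5² + 8² = 89
89 → 8² + 9² = 145
145 → 1² + 4² + 5² = 42
42 → 4² + 2² = 20
20 → 2² + 0² = 4  — 4 repeats.
That took 11 steps.

11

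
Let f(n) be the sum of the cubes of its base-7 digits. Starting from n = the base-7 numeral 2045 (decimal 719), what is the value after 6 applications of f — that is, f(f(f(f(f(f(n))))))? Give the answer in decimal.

251

719 = (2,0,4,5)_7 → 2³ + 0³ + 4³ + 5³ = 8 + 0 + 64 + 125 = 197
197 = (4,0,1)_7 → 4³ + 0³ + 1³ = 64 + 0 + 1 = 65
65 = (1,2,2)_7 → 1³ + 2³ + 2³ = 1 + 8 + 8 = 17
17 = (2,3)_7 → 2³ + 3³ = 8 + 27 = 35
35 = (5,0)_7 → 5³ + 0³ = 125 + 0 = 125
125 = (2,3,6)_7 → 2³ + 3³ + 6³ = 8 + 27 + 216 = 251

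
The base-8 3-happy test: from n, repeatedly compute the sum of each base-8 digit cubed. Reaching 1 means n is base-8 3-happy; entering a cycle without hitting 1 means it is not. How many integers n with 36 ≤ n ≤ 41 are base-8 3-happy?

36: 36 → 128 → 8 → 1  — base-8 3-happy
37: 37 → 189 → 476 → 434 → 440 → 559 → 469 → 476  — not base-8 3-happy
38: 38 → 280 → 91 → 55 → 559 → 469 → 476 → 434 → 440 → 559  — not base-8 3-happy
39: 39 → 407 → 567 → 560 → 217 → 55 → 559 → 469 → 476 → 434 → 440 → 559  — not base-8 3-happy
40: 40 → 125 → 469 → 476 → 434 → 440 → 559 → 469  — not base-8 3-happy
41: 41 → 126 → 560 → 217 → 55 → 559 → 469 → 476 → 434 → 440 → 559  — not base-8 3-happy
base-8 3-happy: 36

1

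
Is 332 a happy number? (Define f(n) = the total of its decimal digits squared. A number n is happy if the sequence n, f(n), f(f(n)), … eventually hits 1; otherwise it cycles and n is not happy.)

not happy

332 → 3² + 3² + 2² = 9 + 9 + 4 = 22
22 → 2² + 2² = 4 + 4 = 8
8 → 8² = 64
64 → 6² + 4² = 36 + 16 = 52
52 → 5² + 2² = 25 + 4 = 29
29 → 2² + 9² = 4 + 81 = 85
85 → 8² + 5² = 64 + 25 = 89
89 → 8² + 9² = 64 + 81 = 145
145 → 1² + 4² + 5² = 1 + 16 + 25 = 42
42 → 4² + 2² = 16 + 4 = 20
20 → 2² + 0² = 4 + 0 = 4
4 → 4² = 16
16 → 1² + 6² = 1 + 36 = 37
37 → 3² + 7² = 9 + 49 = 58
58 → 5² + 8² = 25 + 64 = 89  — 89 already seen; the sequence cycles without reaching 1.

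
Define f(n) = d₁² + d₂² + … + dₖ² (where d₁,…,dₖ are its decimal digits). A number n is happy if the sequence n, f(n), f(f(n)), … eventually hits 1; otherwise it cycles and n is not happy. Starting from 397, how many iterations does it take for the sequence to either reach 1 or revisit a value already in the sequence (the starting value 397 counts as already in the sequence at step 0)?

397 → 3² + 9² + 7² = 9 + 81 + 49 = 139
139 → 1² + 3² + 9² = 1 + 9 + 81 = 91
91 → 9² + 1² = 81 + 1 = 82
82 → 8² + 2² = 64 + 4 = 68
68 → 6² + 8² = 36 + 64 = 100
100 → 1² + 0² + 0² = 1 + 0 + 0 = 1  — reached 1.
That took 6 steps.

6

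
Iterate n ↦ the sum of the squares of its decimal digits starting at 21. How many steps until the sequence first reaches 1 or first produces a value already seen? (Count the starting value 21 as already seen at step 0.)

13

21 → 5
5 → 25
25 → 29
29 → 85
85 → 89
89 → 145
145 → 42
42 → 20
20 → 4
4 → 16
16 → 37
37 → 58
58 → 89  — 89 repeats.
That took 13 steps.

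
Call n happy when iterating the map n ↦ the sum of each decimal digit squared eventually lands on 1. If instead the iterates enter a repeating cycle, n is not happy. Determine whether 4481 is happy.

happy

4481 → 4² + 4² + 8² + 1² = 16 + 16 + 64 + 1 = 97
97 → 9² + 7² = 81 + 49 = 130
130 → 1² + 3² + 0² = 1 + 9 + 0 = 10
10 → 1² + 0² = 1 + 0 = 1  — reached 1.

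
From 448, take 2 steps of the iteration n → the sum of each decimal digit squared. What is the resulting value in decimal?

448 → 96
96 → 117

117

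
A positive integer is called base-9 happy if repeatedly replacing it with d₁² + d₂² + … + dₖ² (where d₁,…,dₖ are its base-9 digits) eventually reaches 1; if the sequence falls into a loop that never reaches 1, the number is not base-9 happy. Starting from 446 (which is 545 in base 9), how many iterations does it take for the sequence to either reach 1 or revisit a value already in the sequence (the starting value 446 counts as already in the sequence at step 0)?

6

446 = (5,4,5)_9 → 5² + 4² + 5² = 66
66 = (7,3)_9 → 7² + 3² = 58
58 = (6,4)_9 → 6² + 4² = 52
52 = (5,7)_9 → 5² + 7² = 74
74 = (8,2)_9 → 8² + 2² = 68
68 = (7,5)_9 → 7² + 5² = 74  — 74 repeats.
That took 6 steps.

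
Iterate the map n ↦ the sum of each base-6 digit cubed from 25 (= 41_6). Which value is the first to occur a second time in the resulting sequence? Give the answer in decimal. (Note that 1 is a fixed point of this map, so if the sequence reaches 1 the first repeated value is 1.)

190

25 = (4,1)_6 → 65
65 = (1,4,5)_6 → 190
190 = (5,1,4)_6 → 190  — 190 already appeared earlier.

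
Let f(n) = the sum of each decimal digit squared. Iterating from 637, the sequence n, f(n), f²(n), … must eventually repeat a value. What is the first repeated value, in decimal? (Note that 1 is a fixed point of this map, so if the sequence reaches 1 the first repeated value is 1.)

637 → 6² + 3² + 7² = 94
94 → 9² + 4² = 97
97 → 9² + 7² = 130
130 → 1² + 3² + 0² = 10
10 → 1² + 0² = 1  — reached the fixed point 1.
1 → 1, so 1 is the first repeated value.

1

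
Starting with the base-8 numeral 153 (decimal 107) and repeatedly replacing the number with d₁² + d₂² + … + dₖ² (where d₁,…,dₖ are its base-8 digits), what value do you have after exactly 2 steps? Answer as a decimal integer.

107 = (1,5,3)_8 → 1² + 5² + 3² = 35
35 = (4,3)_8 → 4² + 3² = 25

25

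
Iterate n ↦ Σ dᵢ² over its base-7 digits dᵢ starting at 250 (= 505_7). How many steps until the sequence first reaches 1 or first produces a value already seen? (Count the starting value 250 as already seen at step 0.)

6

250 = (5,0,5)_7 → 5² + 0² + 5² = 25 + 0 + 25 = 50
50 = (1,0,1)_7 → 1² + 0² + 1² = 1 + 0 + 1 = 2
2 = (2)_7 → 2² = 4
4 = (4)_7 → 4² = 16
16 = (2,2)_7 → 2² + 2² = 4 + 4 = 8
8 = (1,1)_7 → 1² + 1² = 1 + 1 = 2  — 2 repeats.
That took 6 steps.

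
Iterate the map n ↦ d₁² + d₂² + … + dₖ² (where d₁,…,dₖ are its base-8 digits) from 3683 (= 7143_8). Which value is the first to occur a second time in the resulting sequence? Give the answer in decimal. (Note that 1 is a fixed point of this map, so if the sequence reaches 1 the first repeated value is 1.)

3683 = (7,1,4,3)_8 → 7² + 1² + 4² + 3² = 75
75 = (1,1,3)_8 → 1² + 1² + 3² = 11
11 = (1,3)_8 → 1² + 3² = 10
10 = (1,2)_8 → 1² + 2² = 5
5 = (5)_8 → 5² = 25
25 = (3,1)_8 → 3² + 1² = 10  — 10 already appeared earlier.

10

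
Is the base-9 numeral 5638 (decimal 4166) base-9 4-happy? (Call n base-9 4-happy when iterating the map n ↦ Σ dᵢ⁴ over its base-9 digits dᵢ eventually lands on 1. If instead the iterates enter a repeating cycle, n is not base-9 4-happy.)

not base-9 4-happy

4166 = (5,6,3,8)_9 → 5⁴ + 6⁴ + 3⁴ + 8⁴ = 625 + 1296 + 81 + 4096 = 6098
6098 = (8,3,2,5)_9 → 8⁴ + 3⁴ + 2⁴ + 5⁴ = 4096 + 81 + 16 + 625 = 4818
4818 = (6,5,4,3)_9 → 6⁴ + 5⁴ + 4⁴ + 3⁴ = 1296 + 625 + 256 + 81 = 2258
2258 = (3,0,7,8)_9 → 3⁴ + 0⁴ + 7⁴ + 8⁴ = 81 + 0 + 2401 + 4096 = 6578
6578 = (1,0,0,1,8)_9 → 1⁴ + 0⁴ + 0⁴ + 1⁴ + 8⁴ = 1 + 0 + 0 + 1 + 4096 = 4098
4098 = (5,5,5,3)_9 → 5⁴ + 5⁴ + 5⁴ + 3⁴ = 625 + 625 + 625 + 81 = 1956
1956 = (2,6,1,3)_9 → 2⁴ + 6⁴ + 1⁴ + 3⁴ = 16 + 1296 + 1 + 81 = 1394
1394 = (1,8,1,8)_9 → 1⁴ + 8⁴ + 1⁴ + 8⁴ = 1 + 4096 + 1 + 4096 = 8194
8194 = (1,2,2,1,4)_9 → 1⁴ + 2⁴ + 2⁴ + 1⁴ + 4⁴ = 1 + 16 + 16 + 1 + 256 = 290
290 = (3,5,2)_9 → 3⁴ + 5⁴ + 2⁴ = 81 + 625 + 16 = 722
722 = (8,8,2)_9 → 8⁴ + 8⁴ + 2⁴ = 4096 + 4096 + 16 = 8208
8208 = (1,2,2,3,0)_9 → 1⁴ + 2⁴ + 2⁴ + 3⁴ + 0⁴ = 1 + 16 + 16 + 81 + 0 = 114
114 = (1,3,6)_9 → 1⁴ + 3⁴ + 6⁴ = 1 + 81 + 1296 = 1378
1378 = (1,8,0,1)_9 → 1⁴ + 8⁴ + 0⁴ + 1⁴ = 1 + 4096 + 0 + 1 = 4098  — 4098 already seen; the sequence cycles without reaching 1.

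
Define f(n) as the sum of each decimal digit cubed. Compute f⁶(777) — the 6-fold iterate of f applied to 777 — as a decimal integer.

243

777 → 7³ + 7³ + 7³ = 343 + 343 + 343 = 1029
1029 → 1³ + 0³ + 2³ + 9³ = 1 + 0 + 8 + 729 = 738
738 → 7³ + 3³ + 8³ = 343 + 27 + 512 = 882
882 → 8³ + 8³ + 2³ = 512 + 512 + 8 = 1032
1032 → 1³ + 0³ + 3³ + 2³ = 1 + 0 + 27 + 8 = 36
36 → 3³ + 6³ = 27 + 216 = 243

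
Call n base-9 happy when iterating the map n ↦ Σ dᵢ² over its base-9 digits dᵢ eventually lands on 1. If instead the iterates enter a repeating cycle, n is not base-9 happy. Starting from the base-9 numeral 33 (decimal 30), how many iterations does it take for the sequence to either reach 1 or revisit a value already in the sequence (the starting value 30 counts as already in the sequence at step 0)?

5

30 = (3,3)_9 → 3² + 3² = 18
18 = (2,0)_9 → 2² + 0² = 4
4 = (4)_9 → 4² = 16
16 = (1,7)_9 → 1² + 7² = 50
50 = (5,5)_9 → 5² + 5² = 50  — 50 repeats.
That took 5 steps.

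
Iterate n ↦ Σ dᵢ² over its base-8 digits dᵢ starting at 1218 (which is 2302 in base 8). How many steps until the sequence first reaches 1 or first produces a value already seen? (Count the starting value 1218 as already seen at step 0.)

1218 = (2,3,0,2)_8 → 2² + 3² + 0² + 2² = 4 + 9 + 0 + 4 = 17
17 = (2,1)_8 → 2² + 1² = 4 + 1 = 5
5 = (5)_8 → 5² = 25
25 = (3,1)_8 → 3² + 1² = 9 + 1 = 10
10 = (1,2)_8 → 1² + 2² = 1 + 4 = 5  — 5 repeats.
That took 5 steps.

5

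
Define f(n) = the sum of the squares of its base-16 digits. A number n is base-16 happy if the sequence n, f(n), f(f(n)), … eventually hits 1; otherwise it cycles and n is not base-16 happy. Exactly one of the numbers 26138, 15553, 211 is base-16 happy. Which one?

26138: 26138 → 173 → 269 → 170 → 200 → 208 → 169 → 181 → 146 → 85 → 50 → 13 → 169  — repeats 169 (not base-16 happy)
15553: 15553 → 298 → 105 → 117 → 74 → 116 → 65 → 17 → 2 → 4 → 16 → 1  — reaches 1 (base-16 happy)
211: 211 → 178 → 125 → 218 → 269 → 170 → 200 → 208 → 169 → 181 → 146 → 85 → 50 → 13 → 169  — repeats 169 (not base-16 happy)

15553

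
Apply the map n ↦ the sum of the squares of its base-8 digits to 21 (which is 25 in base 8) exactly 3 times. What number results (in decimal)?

21 = (2,5)_8 → 2² + 5² = 4 + 25 = 29
29 = (3,5)_8 → 3² + 5² = 9 + 25 = 34
34 = (4,2)_8 → 4² + 2² = 16 + 4 = 20

20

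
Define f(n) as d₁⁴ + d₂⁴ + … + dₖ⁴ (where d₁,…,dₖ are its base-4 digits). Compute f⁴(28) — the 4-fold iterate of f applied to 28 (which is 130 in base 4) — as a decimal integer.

28 = (1,3,0)_4 → 1⁴ + 3⁴ + 0⁴ = 82
82 = (1,1,0,2)_4 → 1⁴ + 1⁴ + 0⁴ + 2⁴ = 18
18 = (1,0,2)_4 → 1⁴ + 0⁴ + 2⁴ = 17
17 = (1,0,1)_4 → 1⁴ + 0⁴ + 1⁴ = 2

2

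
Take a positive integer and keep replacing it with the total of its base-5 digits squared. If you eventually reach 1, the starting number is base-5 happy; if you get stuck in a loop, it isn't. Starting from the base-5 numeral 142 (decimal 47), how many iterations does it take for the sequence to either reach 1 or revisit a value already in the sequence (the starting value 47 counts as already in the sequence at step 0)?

4

47 = (1,4,2)_5 → 1² + 4² + 2² = 21
21 = (4,1)_5 → 4² + 1² = 17
17 = (3,2)_5 → 3² + 2² = 13
13 = (2,3)_5 → 2² + 3² = 13  — 13 repeats.
That took 4 steps.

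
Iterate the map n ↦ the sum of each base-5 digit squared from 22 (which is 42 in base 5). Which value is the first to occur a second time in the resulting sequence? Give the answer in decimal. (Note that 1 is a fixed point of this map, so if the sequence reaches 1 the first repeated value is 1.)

16

22 = (4,2)_5 → 4² + 2² = 20
20 = (4,0)_5 → 4² + 0² = 16
16 = (3,1)_5 → 3² + 1² = 10
10 = (2,0)_5 → 2² + 0² = 4
4 = (4)_5 → 4² = 16  — 16 already appeared earlier.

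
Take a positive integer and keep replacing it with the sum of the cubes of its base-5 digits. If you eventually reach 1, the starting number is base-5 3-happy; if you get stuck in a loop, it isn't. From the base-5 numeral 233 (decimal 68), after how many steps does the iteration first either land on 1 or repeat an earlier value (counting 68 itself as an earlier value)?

5

68 = (2,3,3)_5 → 2³ + 3³ + 3³ = 8 + 27 + 27 = 62
62 = (2,2,2)_5 → 2³ + 2³ + 2³ = 8 + 8 + 8 = 24
24 = (4,4)_5 → 4³ + 4³ = 64 + 64 = 128
128 = (1,0,0,3)_5 → 1³ + 0³ + 0³ + 3³ = 1 + 0 + 0 + 27 = 28
28 = (1,0,3)_5 → 1³ + 0³ + 3³ = 1 + 0 + 27 = 28  — 28 repeats.
That took 5 steps.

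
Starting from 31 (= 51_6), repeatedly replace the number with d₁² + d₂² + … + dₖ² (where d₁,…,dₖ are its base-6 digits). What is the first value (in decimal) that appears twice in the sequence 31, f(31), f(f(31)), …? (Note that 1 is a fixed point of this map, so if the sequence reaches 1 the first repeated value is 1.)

26

31 = (5,1)_6 → 5² + 1² = 25 + 1 = 26
26 = (4,2)_6 → 4² + 2² = 16 + 4 = 20
20 = (3,2)_6 → 3² + 2² = 9 + 4 = 13
13 = (2,1)_6 → 2² + 1² = 4 + 1 = 5
5 = (5)_6 → 5² = 25
25 = (4,1)_6 → 4² + 1² = 16 + 1 = 17
17 = (2,5)_6 → 2² + 5² = 4 + 25 = 29
29 = (4,5)_6 → 4² + 5² = 16 + 25 = 41
41 = (1,0,5)_6 → 1² + 0² + 5² = 1 + 0 + 25 = 26  — 26 already appeared earlier.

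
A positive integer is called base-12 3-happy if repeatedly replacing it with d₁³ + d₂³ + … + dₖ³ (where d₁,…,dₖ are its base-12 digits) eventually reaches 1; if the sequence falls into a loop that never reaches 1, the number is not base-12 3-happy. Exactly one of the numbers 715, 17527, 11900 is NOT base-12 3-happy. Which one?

715

715: 715 → 1738 → 1001 → 1672 → 1738  — repeats 1738 (not base-12 3-happy)
17527: 17527 → 1856 → 1513 → 1217 → 762 → 368 → 736 → 190 → 1028 → 856 → 1520 → 1728 → 1  — reaches 1 (base-12 3-happy)
11900: 11900 → 2071 → 416 → 1520 → 1728 → 1  — reaches 1 (base-12 3-happy)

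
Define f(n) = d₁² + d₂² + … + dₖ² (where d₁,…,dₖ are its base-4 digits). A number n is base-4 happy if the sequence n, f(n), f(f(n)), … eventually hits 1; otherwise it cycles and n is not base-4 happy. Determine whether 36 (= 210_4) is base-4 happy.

base-4 happy

36 = (2,1,0)_4 → 2² + 1² + 0² = 4 + 1 + 0 = 5
5 = (1,1)_4 → 1² + 1² = 1 + 1 = 2
2 = (2)_4 → 2² = 4
4 = (1,0)_4 → 1² + 0² = 1 + 0 = 1  — reached 1.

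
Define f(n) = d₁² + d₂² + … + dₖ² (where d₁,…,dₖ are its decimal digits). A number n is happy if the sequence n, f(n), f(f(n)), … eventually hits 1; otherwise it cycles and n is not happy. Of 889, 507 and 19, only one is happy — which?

19

889: 889 → 209 → 85 → 89 → 145 → 42 → 20 → 4 → 16 → 37 → 58 → 89  — repeats 89 (not happy)
507: 507 → 74 → 65 → 61 → 37 → 58 → 89 → 145 → 42 → 20 → 4 → 16 → 37  — repeats 37 (not happy)
19: 19 → 82 → 68 → 100 → 1  — reaches 1 (happy)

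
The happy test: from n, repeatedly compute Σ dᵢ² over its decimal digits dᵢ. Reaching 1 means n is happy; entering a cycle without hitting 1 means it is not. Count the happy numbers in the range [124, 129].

124: 124 → 21 → 5 → 25 → 29 → 85 → 89 → 145 → 42 → 20 → 4 → 16 → 37 → 58 → 89  — not happy
125: 125 → 30 → 9 → 81 → 65 → 61 → 37 → 58 → 89 → 145 → 42 → 20 → 4 → 16 → 37  — not happy
126: 126 → 41 → 17 → 50 → 25 → 29 → 85 → 89 → 145 → 42 → 20 → 4 → 16 → 37 → 58 → 89  — not happy
127: 127 → 54 → 41 → 17 → 50 → 25 → 29 → 85 → 89 → 145 → 42 → 20 → 4 → 16 → 37 → 58 → 89  — not happy
128: 128 → 69 → 117 → 51 → 26 → 40 → 16 → 37 → 58 → 89 → 145 → 42 → 20 → 4 → 16  — not happy
129: 129 → 86 → 100 → 1  — happy
happy: 129

1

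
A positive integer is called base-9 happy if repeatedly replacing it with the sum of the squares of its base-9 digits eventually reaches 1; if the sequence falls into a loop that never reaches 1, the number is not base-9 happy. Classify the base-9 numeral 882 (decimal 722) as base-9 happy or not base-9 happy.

not base-9 happy

722 = (8,8,2)_9 → 8² + 8² + 2² = 64 + 64 + 4 = 132
132 = (1,5,6)_9 → 1² + 5² + 6² = 1 + 25 + 36 = 62
62 = (6,8)_9 → 6² + 8² = 36 + 64 = 100
100 = (1,2,1)_9 → 1² + 2² + 1² = 1 + 4 + 1 = 6
6 = (6)_9 → 6² = 36
36 = (4,0)_9 → 4² + 0² = 16 + 0 = 16
16 = (1,7)_9 → 1² + 7² = 1 + 49 = 50
50 = (5,5)_9 → 5² + 5² = 25 + 25 = 50  — 50 already seen; the sequence cycles without reaching 1.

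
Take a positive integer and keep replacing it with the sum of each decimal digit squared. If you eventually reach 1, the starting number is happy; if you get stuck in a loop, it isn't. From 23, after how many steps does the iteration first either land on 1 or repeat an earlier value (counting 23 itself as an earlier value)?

23 → 2² + 3² = 13
13 → 1² + 3² = 10
10 → 1² + 0² = 1  — reached 1.
That took 3 steps.

3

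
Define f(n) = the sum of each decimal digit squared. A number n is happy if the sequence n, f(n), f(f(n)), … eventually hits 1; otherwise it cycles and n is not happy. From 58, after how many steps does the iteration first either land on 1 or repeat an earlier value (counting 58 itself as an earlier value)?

58 → 5² + 8² = 25 + 64 = 89
89 → 8² + 9² = 64 + 81 = 145
145 → 1² + 4² + 5² = 1 + 16 + 25 = 42
42 → 4² + 2² = 16 + 4 = 20
20 → 2² + 0² = 4 + 0 = 4
4 → 4² = 16
16 → 1² + 6² = 1 + 36 = 37
37 → 3² + 7² = 9 + 49 = 58  — 58 repeats.
That took 8 steps.

8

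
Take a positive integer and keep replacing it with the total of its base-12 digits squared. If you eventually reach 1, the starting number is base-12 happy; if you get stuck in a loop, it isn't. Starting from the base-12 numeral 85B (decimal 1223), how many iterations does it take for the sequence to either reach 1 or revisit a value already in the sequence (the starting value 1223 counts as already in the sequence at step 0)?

1223 = (8,5,11)_12 → 8² + 5² + 11² = 64 + 25 + 121 = 210
210 = (1,5,6)_12 → 1² + 5² + 6² = 1 + 25 + 36 = 62
62 = (5,2)_12 → 5² + 2² = 25 + 4 = 29
29 = (2,5)_12 → 2² + 5² = 4 + 25 = 29  — 29 repeats.
That took 4 steps.

4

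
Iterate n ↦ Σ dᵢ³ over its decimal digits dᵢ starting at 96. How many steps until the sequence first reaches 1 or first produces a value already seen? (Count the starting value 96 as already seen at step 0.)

7

96 → 9³ + 6³ = 945
945 → 9³ + 4³ + 5³ = 918
918 → 9³ + 1³ + 8³ = 1242
1242 → 1³ + 2³ + 4³ + 2³ = 81
81 → 8³ + 1³ = 513
513 → 5³ + 1³ + 3³ = 153
153 → 1³ + 5³ + 3³ = 153  — 153 repeats.
That took 7 steps.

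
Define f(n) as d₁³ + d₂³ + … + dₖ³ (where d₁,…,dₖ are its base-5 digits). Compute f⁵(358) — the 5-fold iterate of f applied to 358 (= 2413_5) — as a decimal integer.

28

358 = (2,4,1,3)_5 → 2³ + 4³ + 1³ + 3³ = 100
100 = (4,0,0)_5 → 4³ + 0³ + 0³ = 64
64 = (2,2,4)_5 → 2³ + 2³ + 4³ = 80
80 = (3,1,0)_5 → 3³ + 1³ + 0³ = 28
28 = (1,0,3)_5 → 1³ + 0³ + 3³ = 28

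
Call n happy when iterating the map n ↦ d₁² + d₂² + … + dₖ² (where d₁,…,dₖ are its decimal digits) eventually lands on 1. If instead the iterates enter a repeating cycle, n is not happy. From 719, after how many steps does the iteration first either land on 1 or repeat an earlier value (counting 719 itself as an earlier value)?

12

719 → 131
131 → 11
11 → 2
2 → 4
4 → 16
16 → 37
37 → 58
58 → 89
89 → 145
145 → 42
42 → 20
20 → 4  — 4 repeats.
That took 12 steps.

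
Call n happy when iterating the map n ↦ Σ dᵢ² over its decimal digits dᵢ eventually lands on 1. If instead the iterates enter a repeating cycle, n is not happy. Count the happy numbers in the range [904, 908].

904: 904 → 97 → 130 → 10 → 1  — happy
905: 905 → 106 → 37 → 58 → 89 → 145 → 42 → 20 → 4 → 16 → 37  — not happy
906: 906 → 117 → 51 → 26 → 40 → 16 → 37 → 58 → 89 → 145 → 42 → 20 → 4 → 16  — not happy
907: 907 → 130 → 10 → 1  — happy
908: 908 → 145 → 42 → 20 → 4 → 16 → 37 → 58 → 89 → 145  — not happy
happy: 904, 907

2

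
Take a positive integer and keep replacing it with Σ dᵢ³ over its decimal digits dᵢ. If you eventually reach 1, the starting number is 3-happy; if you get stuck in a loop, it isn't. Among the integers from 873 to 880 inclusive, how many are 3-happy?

1

873: 873 → 882 → 1032 → 36 → 243 → 99 → 1458 → 702 → 351 → 153 → 153  (repeats 153)
874: 874 → 919 → 1459 → 919  (repeats 919)
875: 875 → 980 → 1241 → 74 → 407 → 407  (repeats 407)
876: 876 → 1071 → 345 → 216 → 225 → 141 → 66 → 432 → 99 → 1458 → 702 → 351 → 153 → 153  (repeats 153)
877: 877 → 1198 → 1243 → 100 → 1  (reaches 1)
878: 878 → 1367 → 587 → 980 → 1241 → 74 → 407 → 407  (repeats 407)
879: 879 → 1584 → 702 → 351 → 153 → 153  (repeats 153)
880: 880 → 1024 → 73 → 370 → 370  (repeats 370)
3-happy: 877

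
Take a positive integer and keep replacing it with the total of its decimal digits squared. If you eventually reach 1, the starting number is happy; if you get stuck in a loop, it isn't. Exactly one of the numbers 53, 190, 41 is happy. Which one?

53: 53 → 34 → 25 → 29 → 85 → 89 → 145 → 42 → 20 → 4 → 16 → 37 → 58 → 89  — repeats 89 (not happy)
190: 190 → 82 → 68 → 100 → 1  — reaches 1 (happy)
41: 41 → 17 → 50 → 25 → 29 → 85 → 89 → 145 → 42 → 20 → 4 → 16 → 37 → 58 → 89  — repeats 89 (not happy)

190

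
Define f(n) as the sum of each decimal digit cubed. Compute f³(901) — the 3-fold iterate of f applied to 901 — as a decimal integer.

370

901 → 9³ + 0³ + 1³ = 730
730 → 7³ + 3³ + 0³ = 370
370 → 3³ + 7³ + 0³ = 370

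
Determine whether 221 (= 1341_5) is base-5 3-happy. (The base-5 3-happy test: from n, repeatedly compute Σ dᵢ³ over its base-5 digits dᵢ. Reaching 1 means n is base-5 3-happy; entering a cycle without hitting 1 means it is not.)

not base-5 3-happy

221 = (1,3,4,1)_5 → 1³ + 3³ + 4³ + 1³ = 93
93 = (3,3,3)_5 → 3³ + 3³ + 3³ = 81
81 = (3,1,1)_5 → 3³ + 1³ + 1³ = 29
29 = (1,0,4)_5 → 1³ + 0³ + 4³ = 65
65 = (2,3,0)_5 → 2³ + 3³ + 0³ = 35
35 = (1,2,0)_5 → 1³ + 2³ + 0³ = 9
9 = (1,4)_5 → 1³ + 4³ = 65  — 65 already seen; the sequence cycles without reaching 1.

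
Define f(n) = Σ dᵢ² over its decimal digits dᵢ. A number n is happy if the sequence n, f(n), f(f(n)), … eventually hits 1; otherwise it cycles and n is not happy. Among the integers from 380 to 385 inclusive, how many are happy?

380: 380 → 73 → 58 → 89 → 145 → 42 → 20 → 4 → 16 → 37 → 58  (repeats 58)
381: 381 → 74 → 65 → 61 → 37 → 58 → 89 → 145 → 42 → 20 → 4 → 16 → 37  (repeats 37)
382: 382 → 77 → 98 → 145 → 42 → 20 → 4 → 16 → 37 → 58 → 89 → 145  (repeats 145)
383: 383 → 82 → 68 → 100 → 1  (reaches 1)
384: 384 → 89 → 145 → 42 → 20 → 4 → 16 → 37 → 58 → 89  (repeats 89)
385: 385 → 98 → 145 → 42 → 20 → 4 → 16 → 37 → 58 → 89 → 145  (repeats 145)
happy: 383

1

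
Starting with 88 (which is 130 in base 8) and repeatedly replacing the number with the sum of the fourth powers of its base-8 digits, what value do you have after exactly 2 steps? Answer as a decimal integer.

88 = (1,3,0)_8 → 1⁴ + 3⁴ + 0⁴ = 82
82 = (1,2,2)_8 → 1⁴ + 2⁴ + 2⁴ = 33

33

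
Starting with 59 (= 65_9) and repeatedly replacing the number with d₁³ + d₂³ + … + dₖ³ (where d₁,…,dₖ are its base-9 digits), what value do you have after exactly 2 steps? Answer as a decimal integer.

59 = (6,5)_9 → 6³ + 5³ = 341
341 = (4,1,8)_9 → 4³ + 1³ + 8³ = 577

577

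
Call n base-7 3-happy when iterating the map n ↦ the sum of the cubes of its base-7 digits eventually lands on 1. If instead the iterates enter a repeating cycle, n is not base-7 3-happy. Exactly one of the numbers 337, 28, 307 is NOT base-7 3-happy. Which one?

337: 337 → 433 → 343 → 1  — reaches 1 (base-7 3-happy)
28: 28 → 64 → 10 → 28  — repeats 28 (not base-7 3-happy)
307: 307 → 433 → 343 → 1  — reaches 1 (base-7 3-happy)

28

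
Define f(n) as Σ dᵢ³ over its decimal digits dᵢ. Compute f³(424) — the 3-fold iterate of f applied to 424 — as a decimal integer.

136

424 → 4³ + 2³ + 4³ = 64 + 8 + 64 = 136
136 → 1³ + 3³ + 6³ = 1 + 27 + 216 = 244
244 → 2³ + 4³ + 4³ = 8 + 64 + 64 = 136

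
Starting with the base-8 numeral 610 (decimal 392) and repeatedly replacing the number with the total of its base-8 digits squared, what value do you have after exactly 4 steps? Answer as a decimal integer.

13

392 = (6,1,0)_8 → 6² + 1² + 0² = 37
37 = (4,5)_8 → 4² + 5² = 41
41 = (5,1)_8 → 5² + 1² = 26
26 = (3,2)_8 → 3² + 2² = 13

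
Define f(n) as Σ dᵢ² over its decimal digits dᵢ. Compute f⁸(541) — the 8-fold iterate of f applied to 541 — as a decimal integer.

145

541 → 42
42 → 20
20 → 4
4 → 16
16 → 37
37 → 58
58 → 89
89 → 145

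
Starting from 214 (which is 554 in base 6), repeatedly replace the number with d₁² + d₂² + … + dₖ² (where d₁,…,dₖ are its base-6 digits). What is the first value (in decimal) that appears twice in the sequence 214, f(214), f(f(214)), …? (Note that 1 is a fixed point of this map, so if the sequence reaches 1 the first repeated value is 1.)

214 = (5,5,4)_6 → 5² + 5² + 4² = 66
66 = (1,5,0)_6 → 1² + 5² + 0² = 26
26 = (4,2)_6 → 4² + 2² = 20
20 = (3,2)_6 → 3² + 2² = 13
13 = (2,1)_6 → 2² + 1² = 5
5 = (5)_6 → 5² = 25
25 = (4,1)_6 → 4² + 1² = 17
17 = (2,5)_6 → 2² + 5² = 29
29 = (4,5)_6 → 4² + 5² = 41
41 = (1,0,5)_6 → 1² + 0² + 5² = 26  — 26 already appeared earlier.

26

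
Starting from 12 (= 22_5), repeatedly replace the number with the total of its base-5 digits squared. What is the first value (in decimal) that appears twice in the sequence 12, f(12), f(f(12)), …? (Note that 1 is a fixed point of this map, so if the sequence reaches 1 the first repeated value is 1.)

10

12 = (2,2)_5 → 8
8 = (1,3)_5 → 10
10 = (2,0)_5 → 4
4 = (4)_5 → 16
16 = (3,1)_5 → 10  — 10 already appeared earlier.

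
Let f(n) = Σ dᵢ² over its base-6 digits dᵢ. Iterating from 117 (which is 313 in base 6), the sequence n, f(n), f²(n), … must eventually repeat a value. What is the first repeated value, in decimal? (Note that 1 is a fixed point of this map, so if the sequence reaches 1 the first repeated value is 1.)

117 = (3,1,3)_6 → 3² + 1² + 3² = 9 + 1 + 9 = 19
19 = (3,1)_6 → 3² + 1² = 9 + 1 = 10
10 = (1,4)_6 → 1² + 4² = 1 + 16 = 17
17 = (2,5)_6 → 2² + 5² = 4 + 25 = 29
29 = (4,5)_6 → 4² + 5² = 16 + 25 = 41
41 = (1,0,5)_6 → 1² + 0² + 5² = 1 + 0 + 25 = 26
26 = (4,2)_6 → 4² + 2² = 16 + 4 = 20
20 = (3,2)_6 → 3² + 2² = 9 + 4 = 13
13 = (2,1)_6 → 2² + 1² = 4 + 1 = 5
5 = (5)_6 → 5² = 25
25 = (4,1)_6 → 4² + 1² = 16 + 1 = 17  — 17 already appeared earlier.

17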